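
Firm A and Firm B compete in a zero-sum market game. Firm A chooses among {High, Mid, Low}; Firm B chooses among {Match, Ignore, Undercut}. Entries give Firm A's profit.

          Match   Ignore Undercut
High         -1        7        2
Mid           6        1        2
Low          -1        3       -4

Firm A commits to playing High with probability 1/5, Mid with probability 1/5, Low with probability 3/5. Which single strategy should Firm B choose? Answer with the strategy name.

Undercut

If Firm B plays Match, Firm A's expected payoff is (1/5)·(-1) + (1/5)·6 + (3/5)·(-1) = 2/5.
If Firm B plays Ignore, Firm A's expected payoff is (1/5)·7 + (1/5)·1 + (3/5)·3 = 17/5.
If Firm B plays Undercut, Firm A's expected payoff is (1/5)·2 + (1/5)·2 + (3/5)·(-4) = -8/5.
Firm B minimizes Firm A's payoff; the smallest is -8/5, so the best response is Undercut.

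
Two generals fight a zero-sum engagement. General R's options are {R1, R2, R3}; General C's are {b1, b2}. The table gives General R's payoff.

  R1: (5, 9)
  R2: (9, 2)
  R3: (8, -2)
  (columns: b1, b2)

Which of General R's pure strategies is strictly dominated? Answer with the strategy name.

R2 gives a strictly higher payoff than R3 against every column: 9 > 8, 2 > -2.
So R3 is strictly dominated and General R never plays it.

R3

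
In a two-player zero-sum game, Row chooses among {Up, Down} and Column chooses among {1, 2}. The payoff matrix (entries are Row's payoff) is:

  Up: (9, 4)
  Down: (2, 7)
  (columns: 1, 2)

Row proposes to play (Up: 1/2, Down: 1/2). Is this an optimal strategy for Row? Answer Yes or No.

Yes

Against 1 this mix gives (1/2)·9 + (1/2)·2 = 11/2.
Against 2 this mix gives (1/2)·4 + (1/2)·7 = 11/2.
All of Column's active replies (1, 2) yield 11/2, and no column does worse for Row. The mix makes Column indifferent and guarantees 11/2, so it is optimal.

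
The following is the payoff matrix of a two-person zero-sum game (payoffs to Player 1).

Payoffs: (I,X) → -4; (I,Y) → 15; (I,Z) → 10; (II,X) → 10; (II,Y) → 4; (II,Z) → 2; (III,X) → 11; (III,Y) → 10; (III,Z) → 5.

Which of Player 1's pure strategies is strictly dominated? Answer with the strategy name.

II

III gives a strictly higher payoff than II against every column: 11 > 10, 10 > 4, 5 > 2.
So II is strictly dominated and Player 1 never plays it.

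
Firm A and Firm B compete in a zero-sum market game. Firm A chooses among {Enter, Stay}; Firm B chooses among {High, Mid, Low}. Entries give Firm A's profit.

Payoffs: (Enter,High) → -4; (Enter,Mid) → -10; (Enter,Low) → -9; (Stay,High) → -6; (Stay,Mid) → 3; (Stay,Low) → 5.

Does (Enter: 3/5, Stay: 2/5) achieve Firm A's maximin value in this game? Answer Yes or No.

Against High this mix gives (3/5)·(-4) + (2/5)·(-6) = -24/5.
Against Mid this mix gives (3/5)·(-10) + (2/5)·3 = -24/5.
Against Low this mix gives (3/5)·(-9) + (2/5)·5 = -17/5.
All of Firm B's active replies (High, Mid) yield -24/5, and no column does worse for Firm A. The mix makes Firm B indifferent and guarantees -24/5, so it is optimal.

Yes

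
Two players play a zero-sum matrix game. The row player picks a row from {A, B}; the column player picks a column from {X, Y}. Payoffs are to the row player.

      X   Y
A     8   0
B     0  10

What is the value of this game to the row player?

Row minima: A → 0, B → 0; maximin = 0.
Column maxima: X → 8, Y → 10; minimax = 8.
0 ≠ 8, so there is no saddle point; optimal play is mixed.
Let the row player play A with probability p. Expected payoff against X: 8p + 0(1−p) = 8p; against Y: 0p + 10(1−p) = −10p + 10.
Setting these equal: 8p = −10p + 10 ⇒ 18p = 10 ⇒ p = 5/9, and the value is (8)·(5/9) = 40/9.
For the column player: with q = P(X), equating A's and B's payoffs gives 8q = −10q + 10 ⇒ q = 5/9.

40/9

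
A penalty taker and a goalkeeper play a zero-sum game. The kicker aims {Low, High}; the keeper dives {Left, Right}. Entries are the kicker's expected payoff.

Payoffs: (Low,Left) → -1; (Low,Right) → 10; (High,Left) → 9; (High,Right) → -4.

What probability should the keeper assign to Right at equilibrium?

Row minima: Low → -1, High → -4; maximin = -1.
Column maxima: Left → 9, Right → 10; minimax = 9.
-1 ≠ 9, so there is no saddle point; optimal play is mixed.
Let the kicker play Low with probability p. Expected payoff against Left: (-1)p + 9(1−p) = −10p + 9; against Right: 10p + (-4)(1−p) = 14p − 4.
Setting these equal: −10p + 9 = 14p − 4 ⇒ −24p = -13 ⇒ p = 13/24, and the value is (-10)·(13/24) + 9 = 43/12.
For the keeper: with q = P(Left), equating Low's and High's payoffs gives −11q + 10 = 13q − 4 ⇒ q = 7/12.

5/12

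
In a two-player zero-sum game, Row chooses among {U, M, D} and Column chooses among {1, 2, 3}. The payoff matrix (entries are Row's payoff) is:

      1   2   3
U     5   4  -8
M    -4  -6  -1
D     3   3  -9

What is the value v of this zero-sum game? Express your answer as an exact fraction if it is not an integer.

Row minima: U → -8, M → -6, D → -9; maximin = -6.
Column maxima: 1 → 5, 2 → 4, 3 → -1; minimax = -1.
-6 ≠ -1, so there is no saddle point; optimal play is mixed.
D is strictly dominated by U, so Row never plays it.
With D eliminated, 1 is strictly dominated by 2 (it gives Row strictly more in every remaining row), so Column never plays it.
On the remaining 2×2 (U, M vs 2, 3):
Let Row play U with probability p. Expected payoff against 2: 4p + (-6)(1−p) = 10p − 6; against 3: (-8)p + (-1)(1−p) = −7p − 1.
Setting these equal: 10p − 6 = −7p − 1 ⇒ 17p = 5 ⇒ p = 5/17, and the value is (10)·(5/17) − 6 = -52/17.
For Column: with q = P(2), equating U's and M's payoffs gives 12q − 8 = −5q − 1 ⇒ q = 7/17.

-52/17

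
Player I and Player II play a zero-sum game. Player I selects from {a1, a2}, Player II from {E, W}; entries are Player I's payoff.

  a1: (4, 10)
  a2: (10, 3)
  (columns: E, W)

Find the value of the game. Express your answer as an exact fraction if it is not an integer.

88/13

Row minima: a1 → 4, a2 → 3; maximin = 4.
Column maxima: E → 10, W → 10; minimax = 10.
4 ≠ 10, so there is no saddle point; optimal play is mixed.
Let Player I play a1 with probability p. Expected payoff against E: 4p + 10(1−p) = −6p + 10; against W: 10p + 3(1−p) = 7p + 3.
Setting these equal: −6p + 10 = 7p + 3 ⇒ −13p = -7 ⇒ p = 7/13, and the value is (-6)·(7/13) + 10 = 88/13.
For Player II: with q = P(E), equating a1's and a2's payoffs gives −6q + 10 = 7q + 3 ⇒ q = 7/13.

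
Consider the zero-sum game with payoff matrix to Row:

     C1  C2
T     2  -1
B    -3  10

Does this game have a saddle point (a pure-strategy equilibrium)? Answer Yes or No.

No

Row minima: T → -1, B → -3; maximin = -1.
Column maxima: C1 → 2, C2 → 10; minimax = 2.
-1 ≠ 2, so no pure-strategy equilibrium exists.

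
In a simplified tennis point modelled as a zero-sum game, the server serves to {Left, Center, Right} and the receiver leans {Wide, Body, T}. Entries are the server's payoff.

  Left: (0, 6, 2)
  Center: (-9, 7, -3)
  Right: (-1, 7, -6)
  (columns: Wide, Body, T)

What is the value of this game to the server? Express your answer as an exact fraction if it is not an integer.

0

Row minima: Left → 0, Center → -9, Right → -6; maximin = 0.
Column maxima: Wide → 0, Body → 7, T → 2; minimax = 0.
Since maximin = minimax = 0, there is a saddle point and the value is 0.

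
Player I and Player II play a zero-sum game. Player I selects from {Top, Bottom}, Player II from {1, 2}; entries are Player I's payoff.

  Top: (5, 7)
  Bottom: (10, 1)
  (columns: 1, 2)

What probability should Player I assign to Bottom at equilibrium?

2/11

Row minima: Top → 5, Bottom → 1; maximin = 5.
Column maxima: 1 → 10, 2 → 7; minimax = 7.
5 ≠ 7, so there is no saddle point; optimal play is mixed.
Let Player I play Top with probability p. Expected payoff against 1: 5p + 10(1−p) = −5p + 10; against 2: 7p + 1(1−p) = 6p + 1.
Setting these equal: −5p + 10 = 6p + 1 ⇒ −11p = -9 ⇒ p = 9/11, and the value is (-5)·(9/11) + 10 = 65/11.
For Player II: with q = P(1), equating Top's and Bottom's payoffs gives −2q + 7 = 9q + 1 ⇒ q = 6/11.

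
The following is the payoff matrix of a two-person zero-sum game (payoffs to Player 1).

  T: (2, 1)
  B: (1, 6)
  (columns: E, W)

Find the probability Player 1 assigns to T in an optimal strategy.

5/6

Row minima: T → 1, B → 1; maximin = 1.
Column maxima: E → 2, W → 6; minimax = 2.
1 ≠ 2, so there is no saddle point; optimal play is mixed.
Let Player 1 play T with probability p. Expected payoff against E: 2p + 1(1−p) = p + 1; against W: 1p + 6(1−p) = −5p + 6.
Setting these equal: p + 1 = −5p + 6 ⇒ 6p = 5 ⇒ p = 5/6, and the value is (1)·(5/6) + 1 = 11/6.
For Player 2: with q = P(E), equating T's and B's payoffs gives q + 1 = −5q + 6 ⇒ q = 5/6.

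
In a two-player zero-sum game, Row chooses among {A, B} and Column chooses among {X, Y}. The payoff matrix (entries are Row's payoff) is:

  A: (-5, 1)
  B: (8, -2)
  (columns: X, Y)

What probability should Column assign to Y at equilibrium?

13/16

Row minima: A → -5, B → -2; maximin = -2.
Column maxima: X → 8, Y → 1; minimax = 1.
-2 ≠ 1, so there is no saddle point; optimal play is mixed.
Let Row play A with probability p. Expected payoff against X: (-5)p + 8(1−p) = −13p + 8; against Y: 1p + (-2)(1−p) = 3p − 2.
Setting these equal: −13p + 8 = 3p − 2 ⇒ −16p = -10 ⇒ p = 5/8, and the value is (-13)·(5/8) + 8 = -1/8.
For Column: with q = P(X), equating A's and B's payoffs gives −6q + 1 = 10q − 2 ⇒ q = 3/16.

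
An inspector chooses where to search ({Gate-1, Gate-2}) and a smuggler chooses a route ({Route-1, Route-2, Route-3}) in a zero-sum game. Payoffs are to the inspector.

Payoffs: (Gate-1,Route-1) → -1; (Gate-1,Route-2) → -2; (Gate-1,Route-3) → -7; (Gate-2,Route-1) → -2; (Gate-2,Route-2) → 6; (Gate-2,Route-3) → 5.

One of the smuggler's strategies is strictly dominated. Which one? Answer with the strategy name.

Route-3 holds the inspector's payoff strictly below Route-2 in every row: -7 < -2, 5 < 6.
So Route-2 is strictly dominated for the smuggler.

Route-2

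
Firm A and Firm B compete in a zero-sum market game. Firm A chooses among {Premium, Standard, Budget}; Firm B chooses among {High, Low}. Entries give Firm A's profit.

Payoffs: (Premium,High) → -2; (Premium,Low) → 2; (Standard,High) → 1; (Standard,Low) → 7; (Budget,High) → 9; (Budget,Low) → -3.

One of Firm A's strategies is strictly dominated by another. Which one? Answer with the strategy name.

Premium

Standard gives a strictly higher payoff than Premium against every column: 1 > -2, 7 > 2.
So Premium is strictly dominated and Firm A never plays it.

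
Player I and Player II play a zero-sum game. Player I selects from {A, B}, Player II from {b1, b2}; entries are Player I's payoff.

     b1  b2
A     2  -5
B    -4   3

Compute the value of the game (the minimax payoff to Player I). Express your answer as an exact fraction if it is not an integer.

-1

Row minima: A → -5, B → -4; maximin = -4.
Column maxima: b1 → 2, b2 → 3; minimax = 2.
-4 ≠ 2, so there is no saddle point; optimal play is mixed.
Let Player I play A with probability p. Expected payoff against b1: 2p + (-4)(1−p) = 6p − 4; against b2: (-5)p + 3(1−p) = −8p + 3.
Setting these equal: 6p − 4 = −8p + 3 ⇒ 14p = 7 ⇒ p = 1/2, and the value is (6)·(1/2) − 4 = -1.
For Player II: with q = P(b1), equating A's and B's payoffs gives 7q − 5 = −7q + 3 ⇒ q = 4/7.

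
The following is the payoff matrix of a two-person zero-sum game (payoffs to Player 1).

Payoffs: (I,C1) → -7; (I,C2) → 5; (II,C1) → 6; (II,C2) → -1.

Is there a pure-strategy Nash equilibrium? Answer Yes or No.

Row minima: I → -7, II → -1; maximin = -1.
Column maxima: C1 → 6, C2 → 5; minimax = 5.
-1 ≠ 5, so no pure-strategy equilibrium exists.

No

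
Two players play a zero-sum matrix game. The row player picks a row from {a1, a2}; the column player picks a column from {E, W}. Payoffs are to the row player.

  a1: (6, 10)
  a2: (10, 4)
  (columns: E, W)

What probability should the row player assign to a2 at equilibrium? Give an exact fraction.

2/5

Row minima: a1 → 6, a2 → 4; maximin = 6.
Column maxima: E → 10, W → 10; minimax = 10.
6 ≠ 10, so there is no saddle point; optimal play is mixed.
Let the row player play a1 with probability p. Expected payoff against E: 6p + 10(1−p) = −4p + 10; against W: 10p + 4(1−p) = 6p + 4.
Setting these equal: −4p + 10 = 6p + 4 ⇒ −10p = -6 ⇒ p = 3/5, and the value is (-4)·(3/5) + 10 = 38/5.
For the column player: with q = P(E), equating a1's and a2's payoffs gives −4q + 10 = 6q + 4 ⇒ q = 3/5.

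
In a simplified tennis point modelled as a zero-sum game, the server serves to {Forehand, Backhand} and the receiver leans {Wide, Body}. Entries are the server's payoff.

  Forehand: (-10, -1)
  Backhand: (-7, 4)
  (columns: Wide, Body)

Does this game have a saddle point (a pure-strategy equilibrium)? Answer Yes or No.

Yes

Row minima: Forehand → -10, Backhand → -7; maximin = -7.
Column maxima: Wide → -7, Body → 4; minimax = -7.
maximin = minimax = -7, so a saddle point exists.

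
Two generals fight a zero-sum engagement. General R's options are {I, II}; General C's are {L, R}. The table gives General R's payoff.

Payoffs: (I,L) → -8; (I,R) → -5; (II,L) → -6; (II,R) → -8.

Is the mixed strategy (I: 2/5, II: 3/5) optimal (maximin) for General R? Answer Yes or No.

Against L this mix gives (2/5)·(-8) + (3/5)·(-6) = -34/5.
Against R this mix gives (2/5)·(-5) + (3/5)·(-8) = -34/5.
All of General C's active replies (L, R) yield -34/5, and no column does worse for General R. The mix makes General C indifferent and guarantees -34/5, so it is optimal.

Yes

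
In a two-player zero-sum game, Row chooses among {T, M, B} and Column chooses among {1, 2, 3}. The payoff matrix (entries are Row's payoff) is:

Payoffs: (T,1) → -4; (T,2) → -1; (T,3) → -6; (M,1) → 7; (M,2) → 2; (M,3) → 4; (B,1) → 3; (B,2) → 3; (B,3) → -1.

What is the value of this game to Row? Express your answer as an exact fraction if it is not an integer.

Row minima: T → -6, M → 2, B → -1; maximin = 2.
Column maxima: 1 → 7, 2 → 3, 3 → 4; minimax = 3.
2 ≠ 3, so there is no saddle point; optimal play is mixed.
T is strictly dominated by M, so Row never plays it.
1 is strictly dominated by 3 (it gives Row strictly more in every row), so Column never plays it.
On the remaining 2×2 (M, B vs 2, 3):
Let Row play M with probability p. Expected payoff against 2: 2p + 3(1−p) = −p + 3; against 3: 4p + (-1)(1−p) = 5p − 1.
Setting these equal: −p + 3 = 5p − 1 ⇒ −6p = -4 ⇒ p = 2/3, and the value is (-1)·(2/3) + 3 = 7/3.
For Column: with q = P(2), equating M's and B's payoffs gives −2q + 4 = 4q − 1 ⇒ q = 5/6.

7/3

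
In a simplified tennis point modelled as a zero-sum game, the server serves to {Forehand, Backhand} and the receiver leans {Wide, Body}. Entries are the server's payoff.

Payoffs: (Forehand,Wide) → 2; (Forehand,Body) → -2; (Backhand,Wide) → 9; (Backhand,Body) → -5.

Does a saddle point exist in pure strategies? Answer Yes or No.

Row minima: Forehand → -2, Backhand → -5; maximin = -2.
Column maxima: Wide → 9, Body → -2; minimax = -2.
maximin = minimax = -2, so a saddle point exists.

Yes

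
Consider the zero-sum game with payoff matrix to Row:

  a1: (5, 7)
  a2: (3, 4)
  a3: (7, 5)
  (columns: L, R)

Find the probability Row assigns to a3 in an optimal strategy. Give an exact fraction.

1/2

Row minima: a1 → 5, a2 → 3, a3 → 5; maximin = 5.
Column maxima: L → 7, R → 7; minimax = 7.
5 ≠ 7, so there is no saddle point; optimal play is mixed.
a2 is strictly dominated by a1, so Row never plays it.
On the remaining 2×2 (a1, a3 vs L, R):
Let Row play a1 with probability p. Expected payoff against L: 5p + 7(1−p) = −2p + 7; against R: 7p + 5(1−p) = 2p + 5.
Setting these equal: −2p + 7 = 2p + 5 ⇒ −4p = -2 ⇒ p = 1/2, and the value is (-2)·(1/2) + 7 = 6.
For Column: with q = P(L), equating a1's and a3's payoffs gives −2q + 7 = 2q + 5 ⇒ q = 1/2.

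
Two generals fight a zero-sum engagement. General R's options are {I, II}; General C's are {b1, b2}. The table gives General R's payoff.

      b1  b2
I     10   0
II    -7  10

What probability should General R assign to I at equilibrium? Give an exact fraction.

Row minima: I → 0, II → -7; maximin = 0.
Column maxima: b1 → 10, b2 → 10; minimax = 10.
0 ≠ 10, so there is no saddle point; optimal play is mixed.
Let General R play I with probability p. Expected payoff against b1: 10p + (-7)(1−p) = 17p − 7; against b2: 0p + 10(1−p) = −10p + 10.
Setting these equal: 17p − 7 = −10p + 10 ⇒ 27p = 17 ⇒ p = 17/27, and the value is (17)·(17/27) − 7 = 100/27.
For General C: with q = P(b1), equating I's and II's payoffs gives 10q = −17q + 10 ⇒ q = 10/27.

17/27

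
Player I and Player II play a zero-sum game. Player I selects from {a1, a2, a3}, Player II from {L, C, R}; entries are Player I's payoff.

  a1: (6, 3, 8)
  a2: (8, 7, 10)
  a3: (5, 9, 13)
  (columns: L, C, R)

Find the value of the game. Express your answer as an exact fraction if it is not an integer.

37/5

Row minima: a1 → 3, a2 → 7, a3 → 5; maximin = 7.
Column maxima: L → 8, C → 9, R → 13; minimax = 8.
7 ≠ 8, so there is no saddle point; optimal play is mixed.
a1 is strictly dominated by a2, so Player I never plays it.
R is strictly dominated by L (it gives Player I strictly more in every row), so Player II never plays it.
On the remaining 2×2 (a2, a3 vs L, C):
Let Player I play a2 with probability p. Expected payoff against L: 8p + 5(1−p) = 3p + 5; against C: 7p + 9(1−p) = −2p + 9.
Setting these equal: 3p + 5 = −2p + 9 ⇒ 5p = 4 ⇒ p = 4/5, and the value is (3)·(4/5) + 5 = 37/5.
For Player II: with q = P(L), equating a2's and a3's payoffs gives q + 7 = −4q + 9 ⇒ q = 2/5.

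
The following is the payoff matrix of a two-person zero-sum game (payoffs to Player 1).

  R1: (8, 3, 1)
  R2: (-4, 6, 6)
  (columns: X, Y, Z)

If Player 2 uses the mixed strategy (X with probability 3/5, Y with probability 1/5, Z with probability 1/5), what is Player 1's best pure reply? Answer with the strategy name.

R1

Expected payoff of R1: (3/5)·8 + (1/5)·3 + (1/5)·1 = 28/5.
Expected payoff of R2: (3/5)·(-4) + (1/5)·6 + (1/5)·6 = 0.
The largest is 28/5, so Player 1's best response is R1.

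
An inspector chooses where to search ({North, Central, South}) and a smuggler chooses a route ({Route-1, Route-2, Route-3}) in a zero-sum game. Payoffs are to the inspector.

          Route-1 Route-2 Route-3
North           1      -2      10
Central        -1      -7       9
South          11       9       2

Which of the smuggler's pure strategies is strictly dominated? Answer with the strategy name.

Route-2 holds the inspector's payoff strictly below Route-1 in every row: -2 < 1, -7 < -1, 9 < 11.
So Route-1 is strictly dominated for the smuggler.

Route-1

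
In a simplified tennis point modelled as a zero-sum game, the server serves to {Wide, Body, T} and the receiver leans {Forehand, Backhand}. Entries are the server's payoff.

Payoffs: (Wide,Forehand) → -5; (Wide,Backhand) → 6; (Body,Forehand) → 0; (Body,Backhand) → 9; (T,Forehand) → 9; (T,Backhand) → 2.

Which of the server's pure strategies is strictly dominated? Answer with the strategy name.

Wide

Body gives a strictly higher payoff than Wide against every column: 0 > -5, 9 > 6.
So Wide is strictly dominated and the server never plays it.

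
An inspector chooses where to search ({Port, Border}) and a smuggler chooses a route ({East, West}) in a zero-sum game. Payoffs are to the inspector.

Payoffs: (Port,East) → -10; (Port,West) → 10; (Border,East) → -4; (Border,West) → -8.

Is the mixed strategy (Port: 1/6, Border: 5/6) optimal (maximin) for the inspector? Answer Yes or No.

Against East this mix gives (1/6)·(-10) + (5/6)·(-4) = -5.
Against West this mix gives (1/6)·10 + (5/6)·(-8) = -5.
All of the smuggler's active replies (East, West) yield -5, and no column does worse for the inspector. The mix makes the smuggler indifferent and guarantees -5, so it is optimal.

Yes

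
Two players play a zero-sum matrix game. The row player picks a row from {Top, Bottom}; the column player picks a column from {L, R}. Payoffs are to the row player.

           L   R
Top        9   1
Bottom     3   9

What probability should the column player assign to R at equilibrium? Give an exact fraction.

Row minima: Top → 1, Bottom → 3; maximin = 3.
Column maxima: L → 9, R → 9; minimax = 9.
3 ≠ 9, so there is no saddle point; optimal play is mixed.
Let the row player play Top with probability p. Expected payoff against L: 9p + 3(1−p) = 6p + 3; against R: 1p + 9(1−p) = −8p + 9.
Setting these equal: 6p + 3 = −8p + 9 ⇒ 14p = 6 ⇒ p = 3/7, and the value is (6)·(3/7) + 3 = 39/7.
For the column player: with q = P(L), equating Top's and Bottom's payoffs gives 8q + 1 = −6q + 9 ⇒ q = 4/7.

3/7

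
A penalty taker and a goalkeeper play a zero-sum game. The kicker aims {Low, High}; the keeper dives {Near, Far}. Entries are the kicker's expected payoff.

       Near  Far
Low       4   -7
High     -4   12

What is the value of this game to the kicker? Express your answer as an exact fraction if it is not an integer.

Row minima: Low → -7, High → -4; maximin = -4.
Column maxima: Near → 4, Far → 12; minimax = 4.
-4 ≠ 4, so there is no saddle point; optimal play is mixed.
Let the kicker play Low with probability p. Expected payoff against Near: 4p + (-4)(1−p) = 8p − 4; against Far: (-7)p + 12(1−p) = −19p + 12.
Setting these equal: 8p − 4 = −19p + 12 ⇒ 27p = 16 ⇒ p = 16/27, and the value is (8)·(16/27) − 4 = 20/27.
For the keeper: with q = P(Near), equating Low's and High's payoffs gives 11q − 7 = −16q + 12 ⇒ q = 19/27.

20/27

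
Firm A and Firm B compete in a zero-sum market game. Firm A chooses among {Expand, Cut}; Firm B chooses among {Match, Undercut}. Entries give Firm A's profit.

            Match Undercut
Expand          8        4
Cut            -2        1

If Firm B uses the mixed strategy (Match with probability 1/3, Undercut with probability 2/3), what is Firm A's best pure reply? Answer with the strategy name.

Expected payoff of Expand: (1/3)·8 + (2/3)·4 = 16/3.
Expected payoff of Cut: (1/3)·(-2) + (2/3)·1 = 0.
The largest is 16/3, so Firm A's best response is Expand.

Expand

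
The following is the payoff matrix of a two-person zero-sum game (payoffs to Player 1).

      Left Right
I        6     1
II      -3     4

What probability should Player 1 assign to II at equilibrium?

5/12

Row minima: I → 1, II → -3; maximin = 1.
Column maxima: Left → 6, Right → 4; minimax = 4.
1 ≠ 4, so there is no saddle point; optimal play is mixed.
Let Player 1 play I with probability p. Expected payoff against Left: 6p + (-3)(1−p) = 9p − 3; against Right: 1p + 4(1−p) = −3p + 4.
Setting these equal: 9p − 3 = −3p + 4 ⇒ 12p = 7 ⇒ p = 7/12, and the value is (9)·(7/12) − 3 = 9/4.
For Player 2: with q = P(Left), equating I's and II's payoffs gives 5q + 1 = −7q + 4 ⇒ q = 1/4.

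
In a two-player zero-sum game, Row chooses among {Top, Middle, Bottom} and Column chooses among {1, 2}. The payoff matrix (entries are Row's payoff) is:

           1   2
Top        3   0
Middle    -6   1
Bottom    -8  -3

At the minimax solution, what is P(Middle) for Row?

3/10

Row minima: Top → 0, Middle → -6, Bottom → -8; maximin = 0.
Column maxima: 1 → 3, 2 → 1; minimax = 1.
0 ≠ 1, so there is no saddle point; optimal play is mixed.
Bottom is strictly dominated by Top, so Row never plays it.
On the remaining 2×2 (Top, Middle vs 1, 2):
Let Row play Top with probability p. Expected payoff against 1: 3p + (-6)(1−p) = 9p − 6; against 2: 0p + 1(1−p) = −p + 1.
Setting these equal: 9p − 6 = −p + 1 ⇒ 10p = 7 ⇒ p = 7/10, and the value is (9)·(7/10) − 6 = 3/10.
For Column: with q = P(1), equating Top's and Middle's payoffs gives 3q = −7q + 1 ⇒ q = 1/10.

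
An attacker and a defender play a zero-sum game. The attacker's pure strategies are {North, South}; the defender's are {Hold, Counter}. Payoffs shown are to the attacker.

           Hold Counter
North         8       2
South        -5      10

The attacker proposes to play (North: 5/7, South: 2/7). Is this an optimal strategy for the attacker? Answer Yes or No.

Against Hold this mix gives (5/7)·8 + (2/7)·(-5) = 30/7.
Against Counter this mix gives (5/7)·2 + (2/7)·10 = 30/7.
All of the defender's active replies (Hold, Counter) yield 30/7, and no column does worse for the attacker. The mix makes the defender indifferent and guarantees 30/7, so it is optimal.

Yes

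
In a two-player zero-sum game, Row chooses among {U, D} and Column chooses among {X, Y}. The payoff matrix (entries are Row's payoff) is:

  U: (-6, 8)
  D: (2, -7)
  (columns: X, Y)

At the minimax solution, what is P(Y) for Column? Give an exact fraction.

Row minima: U → -6, D → -7; maximin = -6.
Column maxima: X → 2, Y → 8; minimax = 2.
-6 ≠ 2, so there is no saddle point; optimal play is mixed.
Let Row play U with probability p. Expected payoff against X: (-6)p + 2(1−p) = −8p + 2; against Y: 8p + (-7)(1−p) = 15p − 7.
Setting these equal: −8p + 2 = 15p − 7 ⇒ −23p = -9 ⇒ p = 9/23, and the value is (-8)·(9/23) + 2 = -26/23.
For Column: with q = P(X), equating U's and D's payoffs gives −14q + 8 = 9q − 7 ⇒ q = 15/23.

8/23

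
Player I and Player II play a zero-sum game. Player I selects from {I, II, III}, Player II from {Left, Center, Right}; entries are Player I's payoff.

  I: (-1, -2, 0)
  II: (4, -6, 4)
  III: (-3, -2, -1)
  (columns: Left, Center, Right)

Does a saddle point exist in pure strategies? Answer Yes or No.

Yes

Row minima: I → -2, II → -6, III → -3; maximin = -2.
Column maxima: Left → 4, Center → -2, Right → 4; minimax = -2.
maximin = minimax = -2, so a saddle point exists.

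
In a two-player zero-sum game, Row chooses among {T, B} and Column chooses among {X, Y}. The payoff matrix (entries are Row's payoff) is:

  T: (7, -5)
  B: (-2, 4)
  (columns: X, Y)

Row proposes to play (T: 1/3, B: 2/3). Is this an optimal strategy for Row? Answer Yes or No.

Yes

Against X this mix gives (1/3)·7 + (2/3)·(-2) = 1.
Against Y this mix gives (1/3)·(-5) + (2/3)·4 = 1.
All of Column's active replies (X, Y) yield 1, and no column does worse for Row. The mix makes Column indifferent and guarantees 1, so it is optimal.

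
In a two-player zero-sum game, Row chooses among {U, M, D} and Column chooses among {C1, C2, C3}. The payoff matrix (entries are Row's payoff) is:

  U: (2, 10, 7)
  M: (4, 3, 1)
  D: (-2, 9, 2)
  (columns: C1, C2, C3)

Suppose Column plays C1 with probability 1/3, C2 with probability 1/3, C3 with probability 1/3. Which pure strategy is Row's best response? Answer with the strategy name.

U

Expected payoff of U: (1/3)·2 + (1/3)·10 + (1/3)·7 = 19/3.
Expected payoff of M: (1/3)·4 + (1/3)·3 + (1/3)·1 = 8/3.
Expected payoff of D: (1/3)·(-2) + (1/3)·9 + (1/3)·2 = 3.
The largest is 19/3, so Row's best response is U.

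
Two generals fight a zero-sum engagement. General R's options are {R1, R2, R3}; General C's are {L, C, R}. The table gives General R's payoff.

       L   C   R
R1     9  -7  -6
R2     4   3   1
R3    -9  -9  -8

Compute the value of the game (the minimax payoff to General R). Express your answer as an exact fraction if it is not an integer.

1

Row minima: R1 → -7, R2 → 1, R3 → -9; maximin = 1.
Column maxima: L → 9, C → 3, R → 1; minimax = 1.
Since maximin = minimax = 1, there is a saddle point and the value is 1.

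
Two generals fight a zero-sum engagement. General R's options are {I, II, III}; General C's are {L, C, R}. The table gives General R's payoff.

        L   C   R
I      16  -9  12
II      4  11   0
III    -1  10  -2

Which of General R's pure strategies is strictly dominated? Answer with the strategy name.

II gives a strictly higher payoff than III against every column: 4 > -1, 11 > 10, 0 > -2.
So III is strictly dominated and General R never plays it.

III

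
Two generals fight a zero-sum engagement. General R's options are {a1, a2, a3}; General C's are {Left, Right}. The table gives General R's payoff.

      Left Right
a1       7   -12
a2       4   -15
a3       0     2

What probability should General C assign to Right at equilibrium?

Row minima: a1 → -12, a2 → -15, a3 → 0; maximin = 0.
Column maxima: Left → 7, Right → 2; minimax = 2.
0 ≠ 2, so there is no saddle point; optimal play is mixed.
a2 is strictly dominated by a1, so General R never plays it.
On the remaining 2×2 (a1, a3 vs Left, Right):
Let General R play a1 with probability p. Expected payoff against Left: 7p + 0(1−p) = 7p; against Right: (-12)p + 2(1−p) = −14p + 2.
Setting these equal: 7p = −14p + 2 ⇒ 21p = 2 ⇒ p = 2/21, and the value is (7)·(2/21) = 2/3.
For General C: with q = P(Left), equating a1's and a3's payoffs gives 19q − 12 = −2q + 2 ⇒ q = 2/3.

1/3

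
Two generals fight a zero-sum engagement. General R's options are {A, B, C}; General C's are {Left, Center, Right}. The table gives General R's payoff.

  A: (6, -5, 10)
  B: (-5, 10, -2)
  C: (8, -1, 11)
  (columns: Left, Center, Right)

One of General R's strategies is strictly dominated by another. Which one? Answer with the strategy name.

A

C gives a strictly higher payoff than A against every column: 8 > 6, -1 > -5, 11 > 10.
So A is strictly dominated and General R never plays it.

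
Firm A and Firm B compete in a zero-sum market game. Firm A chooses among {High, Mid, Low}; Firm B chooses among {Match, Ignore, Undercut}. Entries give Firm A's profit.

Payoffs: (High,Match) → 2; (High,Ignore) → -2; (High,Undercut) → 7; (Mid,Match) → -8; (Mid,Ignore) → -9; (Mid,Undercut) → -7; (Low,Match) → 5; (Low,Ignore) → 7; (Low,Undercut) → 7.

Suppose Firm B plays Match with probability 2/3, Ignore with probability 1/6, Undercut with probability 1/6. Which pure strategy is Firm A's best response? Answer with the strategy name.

Expected payoff of High: (2/3)·2 + (1/6)·(-2) + (1/6)·7 = 13/6.
Expected payoff of Mid: (2/3)·(-8) + (1/6)·(-9) + (1/6)·(-7) = -8.
Expected payoff of Low: (2/3)·5 + (1/6)·7 + (1/6)·7 = 17/3.
The largest is 17/3, so Firm A's best response is Low.

Low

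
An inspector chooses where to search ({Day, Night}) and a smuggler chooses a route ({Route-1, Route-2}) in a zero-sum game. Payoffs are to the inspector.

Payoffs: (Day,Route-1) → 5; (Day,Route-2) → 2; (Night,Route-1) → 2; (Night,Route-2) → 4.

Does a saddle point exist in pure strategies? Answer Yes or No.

No

Row minima: Day → 2, Night → 2; maximin = 2.
Column maxima: Route-1 → 5, Route-2 → 4; minimax = 4.
2 ≠ 4, so no pure-strategy equilibrium exists.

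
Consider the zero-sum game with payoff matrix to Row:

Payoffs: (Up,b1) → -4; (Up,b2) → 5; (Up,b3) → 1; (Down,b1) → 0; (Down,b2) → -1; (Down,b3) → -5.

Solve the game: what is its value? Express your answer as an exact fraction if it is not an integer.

-2

Row minima: Up → -4, Down → -5; maximin = -4.
Column maxima: b1 → 0, b2 → 5, b3 → 1; minimax = 0.
-4 ≠ 0, so there is no saddle point; optimal play is mixed.
b2 is strictly dominated by b3 (it gives Row strictly more in every row), so Column never plays it.
On the remaining 2×2 (Up, Down vs b1, b3):
Let Row play Up with probability p. Expected payoff against b1: (-4)p + 0(1−p) = −4p; against b3: 1p + (-5)(1−p) = 6p − 5.
Setting these equal: −4p = 6p − 5 ⇒ −10p = -5 ⇒ p = 1/2, and the value is (-4)·(1/2) = -2.
For Column: with q = P(b1), equating Up's and Down's payoffs gives −5q + 1 = 5q − 5 ⇒ q = 3/5.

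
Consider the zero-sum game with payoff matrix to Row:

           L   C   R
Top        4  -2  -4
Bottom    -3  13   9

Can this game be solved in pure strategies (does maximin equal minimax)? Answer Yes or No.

No

Row minima: Top → -4, Bottom → -3; maximin = -3.
Column maxima: L → 4, C → 13, R → 9; minimax = 4.
-3 ≠ 4, so no pure-strategy equilibrium exists.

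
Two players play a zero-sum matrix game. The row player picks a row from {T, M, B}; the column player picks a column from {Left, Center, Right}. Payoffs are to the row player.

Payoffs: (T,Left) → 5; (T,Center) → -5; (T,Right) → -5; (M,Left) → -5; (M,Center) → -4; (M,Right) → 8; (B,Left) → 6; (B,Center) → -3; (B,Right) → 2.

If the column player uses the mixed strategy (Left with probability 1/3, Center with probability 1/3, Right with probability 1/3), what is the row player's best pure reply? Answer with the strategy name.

Expected payoff of T: (1/3)·5 + (1/3)·(-5) + (1/3)·(-5) = -5/3.
Expected payoff of M: (1/3)·(-5) + (1/3)·(-4) + (1/3)·8 = -1/3.
Expected payoff of B: (1/3)·6 + (1/3)·(-3) + (1/3)·2 = 5/3.
The largest is 5/3, so the row player's best response is B.

B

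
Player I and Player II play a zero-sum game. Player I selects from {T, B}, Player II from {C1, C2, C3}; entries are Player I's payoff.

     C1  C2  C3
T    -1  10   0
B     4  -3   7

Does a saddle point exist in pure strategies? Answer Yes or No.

Row minima: T → -1, B → -3; maximin = -1.
Column maxima: C1 → 4, C2 → 10, C3 → 7; minimax = 4.
-1 ≠ 4, so no pure-strategy equilibrium exists.

No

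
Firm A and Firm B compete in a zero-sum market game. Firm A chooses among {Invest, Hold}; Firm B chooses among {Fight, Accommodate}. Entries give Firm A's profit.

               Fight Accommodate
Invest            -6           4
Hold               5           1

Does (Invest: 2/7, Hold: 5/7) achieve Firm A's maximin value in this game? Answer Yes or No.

Yes

Against Fight this mix gives (2/7)·(-6) + (5/7)·5 = 13/7.
Against Accommodate this mix gives (2/7)·4 + (5/7)·1 = 13/7.
All of Firm B's active replies (Fight, Accommodate) yield 13/7, and no column does worse for Firm A. The mix makes Firm B indifferent and guarantees 13/7, so it is optimal.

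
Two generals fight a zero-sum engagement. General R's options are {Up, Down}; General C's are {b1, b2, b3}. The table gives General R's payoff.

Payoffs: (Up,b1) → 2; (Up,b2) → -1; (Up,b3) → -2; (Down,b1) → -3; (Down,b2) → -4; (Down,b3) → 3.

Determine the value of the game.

Row minima: Up → -2, Down → -4; maximin = -2.
Column maxima: b1 → 2, b2 → -1, b3 → 3; minimax = -1.
-2 ≠ -1, so there is no saddle point; optimal play is mixed.
b1 is strictly dominated by b2 (it gives General R strictly more in every row), so General C never plays it.
On the remaining 2×2 (Up, Down vs b2, b3):
Let General R play Up with probability p. Expected payoff against b2: (-1)p + (-4)(1−p) = 3p − 4; against b3: (-2)p + 3(1−p) = −5p + 3.
Setting these equal: 3p − 4 = −5p + 3 ⇒ 8p = 7 ⇒ p = 7/8, and the value is (3)·(7/8) − 4 = -11/8.
For General C: with q = P(b2), equating Up's and Down's payoffs gives q − 2 = −7q + 3 ⇒ q = 5/8.

-11/8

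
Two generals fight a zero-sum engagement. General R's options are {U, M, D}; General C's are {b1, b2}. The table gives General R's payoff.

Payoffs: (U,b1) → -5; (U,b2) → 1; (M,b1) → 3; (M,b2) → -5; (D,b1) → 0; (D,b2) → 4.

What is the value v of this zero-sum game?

Row minima: U → -5, M → -5, D → 0; maximin = 0.
Column maxima: b1 → 3, b2 → 4; minimax = 3.
0 ≠ 3, so there is no saddle point; optimal play is mixed.
U is strictly dominated by D, so General R never plays it.
On the remaining 2×2 (M, D vs b1, b2):
Let General R play M with probability p. Expected payoff against b1: 3p + 0(1−p) = 3p; against b2: (-5)p + 4(1−p) = −9p + 4.
Setting these equal: 3p = −9p + 4 ⇒ 12p = 4 ⇒ p = 1/3, and the value is (3)·(1/3) = 1.
For General C: with q = P(b1), equating M's and D's payoffs gives 8q − 5 = −4q + 4 ⇒ q = 3/4.

1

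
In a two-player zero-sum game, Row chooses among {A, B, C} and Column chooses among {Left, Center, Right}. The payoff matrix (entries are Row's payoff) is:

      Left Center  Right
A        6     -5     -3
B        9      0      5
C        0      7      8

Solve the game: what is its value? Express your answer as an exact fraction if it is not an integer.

Row minima: A → -5, B → 0, C → 0; maximin = 0.
Column maxima: Left → 9, Center → 7, Right → 8; minimax = 7.
0 ≠ 7, so there is no saddle point; optimal play is mixed.
A is strictly dominated by B, so Row never plays it.
Right is strictly dominated by Center (it gives Row strictly more in every row), so Column never plays it.
On the remaining 2×2 (B, C vs Left, Center):
Let Row play B with probability p. Expected payoff against Left: 9p + 0(1−p) = 9p; against Center: 0p + 7(1−p) = −7p + 7.
Setting these equal: 9p = −7p + 7 ⇒ 16p = 7 ⇒ p = 7/16, and the value is (9)·(7/16) = 63/16.
For Column: with q = P(Left), equating B's and C's payoffs gives 9q = −7q + 7 ⇒ q = 7/16.

63/16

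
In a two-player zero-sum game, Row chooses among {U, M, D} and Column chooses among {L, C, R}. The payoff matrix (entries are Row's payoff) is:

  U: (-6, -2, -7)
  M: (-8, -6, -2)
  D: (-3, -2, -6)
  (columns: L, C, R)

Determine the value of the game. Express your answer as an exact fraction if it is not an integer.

-14/3

Row minima: U → -7, M → -8, D → -6; maximin = -6.
Column maxima: L → -3, C → -2, R → -2; minimax = -3.
-6 ≠ -3, so there is no saddle point; optimal play is mixed.
C is strictly dominated by L (it gives Row strictly more in every row), so Column never plays it.
With C eliminated, U is strictly dominated by D (D gives Row strictly more in every remaining column), so Row never plays it.
On the remaining 2×2 (M, D vs L, R):
Let Row play M with probability p. Expected payoff against L: (-8)p + (-3)(1−p) = −5p − 3; against R: (-2)p + (-6)(1−p) = 4p − 6.
Setting these equal: −5p − 3 = 4p − 6 ⇒ −9p = -3 ⇒ p = 1/3, and the value is (-5)·(1/3) − 3 = -14/3.
For Column: with q = P(L), equating M's and D's payoffs gives −6q − 2 = 3q − 6 ⇒ q = 4/9.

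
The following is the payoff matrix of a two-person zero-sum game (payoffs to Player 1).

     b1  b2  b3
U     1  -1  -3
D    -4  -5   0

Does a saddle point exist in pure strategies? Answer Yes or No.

No

Row minima: U → -3, D → -5; maximin = -3.
Column maxima: b1 → 1, b2 → -1, b3 → 0; minimax = -1.
-3 ≠ -1, so no pure-strategy equilibrium exists.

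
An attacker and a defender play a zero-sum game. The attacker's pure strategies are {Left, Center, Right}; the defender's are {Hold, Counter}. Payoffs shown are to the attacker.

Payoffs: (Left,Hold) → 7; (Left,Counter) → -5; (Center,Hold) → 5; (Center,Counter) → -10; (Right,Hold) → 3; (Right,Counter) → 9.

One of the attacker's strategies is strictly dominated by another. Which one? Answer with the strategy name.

Center

Left gives a strictly higher payoff than Center against every column: 7 > 5, -5 > -10.
So Center is strictly dominated and the attacker never plays it.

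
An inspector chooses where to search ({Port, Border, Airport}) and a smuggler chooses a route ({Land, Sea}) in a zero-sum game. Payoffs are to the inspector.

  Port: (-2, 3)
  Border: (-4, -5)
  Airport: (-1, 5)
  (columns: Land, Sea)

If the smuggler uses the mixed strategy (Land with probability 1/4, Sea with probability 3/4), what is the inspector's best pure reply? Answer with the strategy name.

Expected payoff of Port: (1/4)·(-2) + (3/4)·3 = 7/4.
Expected payoff of Border: (1/4)·(-4) + (3/4)·(-5) = -19/4.
Expected payoff of Airport: (1/4)·(-1) + (3/4)·5 = 7/2.
The largest is 7/2, so the inspector's best response is Airport.

Airport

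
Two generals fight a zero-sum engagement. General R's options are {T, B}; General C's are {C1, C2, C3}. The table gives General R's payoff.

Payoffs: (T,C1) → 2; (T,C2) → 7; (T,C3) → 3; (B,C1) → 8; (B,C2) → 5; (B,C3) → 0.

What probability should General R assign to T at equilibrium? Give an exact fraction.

8/9

Row minima: T → 2, B → 0; maximin = 2.
Column maxima: C1 → 8, C2 → 7, C3 → 3; minimax = 3.
2 ≠ 3, so there is no saddle point; optimal play is mixed.
C2 is strictly dominated by C3 (it gives General R strictly more in every row), so General C never plays it.
On the remaining 2×2 (T, B vs C1, C3):
Let General R play T with probability p. Expected payoff against C1: 2p + 8(1−p) = −6p + 8; against C3: 3p + 0(1−p) = 3p.
Setting these equal: −6p + 8 = 3p ⇒ −9p = -8 ⇒ p = 8/9, and the value is (-6)·(8/9) + 8 = 8/3.
For General C: with q = P(C1), equating T's and B's payoffs gives −q + 3 = 8q ⇒ q = 1/3.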